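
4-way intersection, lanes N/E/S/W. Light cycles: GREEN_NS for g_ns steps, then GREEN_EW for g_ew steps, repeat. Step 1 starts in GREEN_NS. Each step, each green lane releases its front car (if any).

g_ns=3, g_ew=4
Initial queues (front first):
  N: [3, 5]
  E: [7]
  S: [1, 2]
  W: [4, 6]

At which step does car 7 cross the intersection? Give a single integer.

Step 1 [NS]: N:car3-GO,E:wait,S:car1-GO,W:wait | queues: N=1 E=1 S=1 W=2
Step 2 [NS]: N:car5-GO,E:wait,S:car2-GO,W:wait | queues: N=0 E=1 S=0 W=2
Step 3 [NS]: N:empty,E:wait,S:empty,W:wait | queues: N=0 E=1 S=0 W=2
Step 4 [EW]: N:wait,E:car7-GO,S:wait,W:car4-GO | queues: N=0 E=0 S=0 W=1
Step 5 [EW]: N:wait,E:empty,S:wait,W:car6-GO | queues: N=0 E=0 S=0 W=0
Car 7 crosses at step 4

4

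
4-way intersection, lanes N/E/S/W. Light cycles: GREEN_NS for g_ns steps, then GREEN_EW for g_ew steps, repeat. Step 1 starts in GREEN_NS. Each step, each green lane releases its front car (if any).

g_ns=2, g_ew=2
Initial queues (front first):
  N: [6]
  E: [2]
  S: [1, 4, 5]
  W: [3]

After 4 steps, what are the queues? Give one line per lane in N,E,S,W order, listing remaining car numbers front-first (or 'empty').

Step 1 [NS]: N:car6-GO,E:wait,S:car1-GO,W:wait | queues: N=0 E=1 S=2 W=1
Step 2 [NS]: N:empty,E:wait,S:car4-GO,W:wait | queues: N=0 E=1 S=1 W=1
Step 3 [EW]: N:wait,E:car2-GO,S:wait,W:car3-GO | queues: N=0 E=0 S=1 W=0
Step 4 [EW]: N:wait,E:empty,S:wait,W:empty | queues: N=0 E=0 S=1 W=0

N: empty
E: empty
S: 5
W: empty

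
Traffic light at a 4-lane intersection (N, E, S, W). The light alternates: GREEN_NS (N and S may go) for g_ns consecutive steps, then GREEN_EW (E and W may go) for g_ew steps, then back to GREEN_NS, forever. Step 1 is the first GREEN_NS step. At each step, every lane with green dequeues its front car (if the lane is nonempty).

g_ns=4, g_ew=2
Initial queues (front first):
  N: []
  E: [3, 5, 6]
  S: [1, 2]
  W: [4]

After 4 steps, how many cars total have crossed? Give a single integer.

Answer: 2

Derivation:
Step 1 [NS]: N:empty,E:wait,S:car1-GO,W:wait | queues: N=0 E=3 S=1 W=1
Step 2 [NS]: N:empty,E:wait,S:car2-GO,W:wait | queues: N=0 E=3 S=0 W=1
Step 3 [NS]: N:empty,E:wait,S:empty,W:wait | queues: N=0 E=3 S=0 W=1
Step 4 [NS]: N:empty,E:wait,S:empty,W:wait | queues: N=0 E=3 S=0 W=1
Cars crossed by step 4: 2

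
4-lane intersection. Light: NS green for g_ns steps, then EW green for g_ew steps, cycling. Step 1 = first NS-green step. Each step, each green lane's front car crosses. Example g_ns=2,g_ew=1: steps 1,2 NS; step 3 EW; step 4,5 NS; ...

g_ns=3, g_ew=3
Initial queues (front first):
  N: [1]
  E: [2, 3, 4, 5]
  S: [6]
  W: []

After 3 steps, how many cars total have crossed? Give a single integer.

Answer: 2

Derivation:
Step 1 [NS]: N:car1-GO,E:wait,S:car6-GO,W:wait | queues: N=0 E=4 S=0 W=0
Step 2 [NS]: N:empty,E:wait,S:empty,W:wait | queues: N=0 E=4 S=0 W=0
Step 3 [NS]: N:empty,E:wait,S:empty,W:wait | queues: N=0 E=4 S=0 W=0
Cars crossed by step 3: 2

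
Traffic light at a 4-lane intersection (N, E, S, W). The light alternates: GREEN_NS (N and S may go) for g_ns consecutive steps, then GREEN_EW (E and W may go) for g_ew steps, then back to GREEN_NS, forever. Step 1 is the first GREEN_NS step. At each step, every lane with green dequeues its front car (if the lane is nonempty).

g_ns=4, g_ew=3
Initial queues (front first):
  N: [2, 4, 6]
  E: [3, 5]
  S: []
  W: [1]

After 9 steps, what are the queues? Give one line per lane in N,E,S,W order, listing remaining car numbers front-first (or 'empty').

Step 1 [NS]: N:car2-GO,E:wait,S:empty,W:wait | queues: N=2 E=2 S=0 W=1
Step 2 [NS]: N:car4-GO,E:wait,S:empty,W:wait | queues: N=1 E=2 S=0 W=1
Step 3 [NS]: N:car6-GO,E:wait,S:empty,W:wait | queues: N=0 E=2 S=0 W=1
Step 4 [NS]: N:empty,E:wait,S:empty,W:wait | queues: N=0 E=2 S=0 W=1
Step 5 [EW]: N:wait,E:car3-GO,S:wait,W:car1-GO | queues: N=0 E=1 S=0 W=0
Step 6 [EW]: N:wait,E:car5-GO,S:wait,W:empty | queues: N=0 E=0 S=0 W=0

N: empty
E: empty
S: empty
W: empty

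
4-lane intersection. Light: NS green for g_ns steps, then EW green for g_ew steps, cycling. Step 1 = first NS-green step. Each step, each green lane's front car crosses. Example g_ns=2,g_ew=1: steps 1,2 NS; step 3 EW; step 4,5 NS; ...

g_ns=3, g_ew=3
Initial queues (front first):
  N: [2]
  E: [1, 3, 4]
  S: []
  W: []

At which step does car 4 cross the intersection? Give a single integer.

Step 1 [NS]: N:car2-GO,E:wait,S:empty,W:wait | queues: N=0 E=3 S=0 W=0
Step 2 [NS]: N:empty,E:wait,S:empty,W:wait | queues: N=0 E=3 S=0 W=0
Step 3 [NS]: N:empty,E:wait,S:empty,W:wait | queues: N=0 E=3 S=0 W=0
Step 4 [EW]: N:wait,E:car1-GO,S:wait,W:empty | queues: N=0 E=2 S=0 W=0
Step 5 [EW]: N:wait,E:car3-GO,S:wait,W:empty | queues: N=0 E=1 S=0 W=0
Step 6 [EW]: N:wait,E:car4-GO,S:wait,W:empty | queues: N=0 E=0 S=0 W=0
Car 4 crosses at step 6

6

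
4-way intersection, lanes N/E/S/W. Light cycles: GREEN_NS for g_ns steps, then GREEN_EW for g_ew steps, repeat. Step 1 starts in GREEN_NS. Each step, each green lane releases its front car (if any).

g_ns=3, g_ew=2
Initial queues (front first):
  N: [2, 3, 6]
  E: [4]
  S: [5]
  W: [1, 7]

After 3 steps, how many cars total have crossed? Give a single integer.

Answer: 4

Derivation:
Step 1 [NS]: N:car2-GO,E:wait,S:car5-GO,W:wait | queues: N=2 E=1 S=0 W=2
Step 2 [NS]: N:car3-GO,E:wait,S:empty,W:wait | queues: N=1 E=1 S=0 W=2
Step 3 [NS]: N:car6-GO,E:wait,S:empty,W:wait | queues: N=0 E=1 S=0 W=2
Cars crossed by step 3: 4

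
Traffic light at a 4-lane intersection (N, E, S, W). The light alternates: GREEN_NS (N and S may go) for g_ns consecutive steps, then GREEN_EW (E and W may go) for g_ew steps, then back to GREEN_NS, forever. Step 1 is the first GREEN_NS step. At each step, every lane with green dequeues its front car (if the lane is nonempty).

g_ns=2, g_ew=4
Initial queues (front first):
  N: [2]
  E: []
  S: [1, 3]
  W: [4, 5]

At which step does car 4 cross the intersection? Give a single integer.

Step 1 [NS]: N:car2-GO,E:wait,S:car1-GO,W:wait | queues: N=0 E=0 S=1 W=2
Step 2 [NS]: N:empty,E:wait,S:car3-GO,W:wait | queues: N=0 E=0 S=0 W=2
Step 3 [EW]: N:wait,E:empty,S:wait,W:car4-GO | queues: N=0 E=0 S=0 W=1
Step 4 [EW]: N:wait,E:empty,S:wait,W:car5-GO | queues: N=0 E=0 S=0 W=0
Car 4 crosses at step 3

3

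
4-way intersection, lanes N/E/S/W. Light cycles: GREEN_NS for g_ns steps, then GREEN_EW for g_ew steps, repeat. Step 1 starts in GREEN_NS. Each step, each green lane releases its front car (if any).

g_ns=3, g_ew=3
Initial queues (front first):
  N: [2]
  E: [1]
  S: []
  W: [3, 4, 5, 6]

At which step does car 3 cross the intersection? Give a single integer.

Step 1 [NS]: N:car2-GO,E:wait,S:empty,W:wait | queues: N=0 E=1 S=0 W=4
Step 2 [NS]: N:empty,E:wait,S:empty,W:wait | queues: N=0 E=1 S=0 W=4
Step 3 [NS]: N:empty,E:wait,S:empty,W:wait | queues: N=0 E=1 S=0 W=4
Step 4 [EW]: N:wait,E:car1-GO,S:wait,W:car3-GO | queues: N=0 E=0 S=0 W=3
Step 5 [EW]: N:wait,E:empty,S:wait,W:car4-GO | queues: N=0 E=0 S=0 W=2
Step 6 [EW]: N:wait,E:empty,S:wait,W:car5-GO | queues: N=0 E=0 S=0 W=1
Step 7 [NS]: N:empty,E:wait,S:empty,W:wait | queues: N=0 E=0 S=0 W=1
Step 8 [NS]: N:empty,E:wait,S:empty,W:wait | queues: N=0 E=0 S=0 W=1
Step 9 [NS]: N:empty,E:wait,S:empty,W:wait | queues: N=0 E=0 S=0 W=1
Step 10 [EW]: N:wait,E:empty,S:wait,W:car6-GO | queues: N=0 E=0 S=0 W=0
Car 3 crosses at step 4

4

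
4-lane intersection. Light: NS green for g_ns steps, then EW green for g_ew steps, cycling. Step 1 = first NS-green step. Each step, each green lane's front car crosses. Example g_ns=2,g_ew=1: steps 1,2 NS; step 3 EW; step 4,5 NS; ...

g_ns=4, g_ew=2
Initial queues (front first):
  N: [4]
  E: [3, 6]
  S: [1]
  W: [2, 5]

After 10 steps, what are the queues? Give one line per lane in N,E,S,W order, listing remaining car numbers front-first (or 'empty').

Step 1 [NS]: N:car4-GO,E:wait,S:car1-GO,W:wait | queues: N=0 E=2 S=0 W=2
Step 2 [NS]: N:empty,E:wait,S:empty,W:wait | queues: N=0 E=2 S=0 W=2
Step 3 [NS]: N:empty,E:wait,S:empty,W:wait | queues: N=0 E=2 S=0 W=2
Step 4 [NS]: N:empty,E:wait,S:empty,W:wait | queues: N=0 E=2 S=0 W=2
Step 5 [EW]: N:wait,E:car3-GO,S:wait,W:car2-GO | queues: N=0 E=1 S=0 W=1
Step 6 [EW]: N:wait,E:car6-GO,S:wait,W:car5-GO | queues: N=0 E=0 S=0 W=0

N: empty
E: empty
S: empty
W: empty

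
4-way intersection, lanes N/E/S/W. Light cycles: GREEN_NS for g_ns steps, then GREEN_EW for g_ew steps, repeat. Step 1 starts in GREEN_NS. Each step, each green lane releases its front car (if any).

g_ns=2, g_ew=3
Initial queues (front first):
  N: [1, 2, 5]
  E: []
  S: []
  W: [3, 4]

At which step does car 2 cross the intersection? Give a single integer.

Step 1 [NS]: N:car1-GO,E:wait,S:empty,W:wait | queues: N=2 E=0 S=0 W=2
Step 2 [NS]: N:car2-GO,E:wait,S:empty,W:wait | queues: N=1 E=0 S=0 W=2
Step 3 [EW]: N:wait,E:empty,S:wait,W:car3-GO | queues: N=1 E=0 S=0 W=1
Step 4 [EW]: N:wait,E:empty,S:wait,W:car4-GO | queues: N=1 E=0 S=0 W=0
Step 5 [EW]: N:wait,E:empty,S:wait,W:empty | queues: N=1 E=0 S=0 W=0
Step 6 [NS]: N:car5-GO,E:wait,S:empty,W:wait | queues: N=0 E=0 S=0 W=0
Car 2 crosses at step 2

2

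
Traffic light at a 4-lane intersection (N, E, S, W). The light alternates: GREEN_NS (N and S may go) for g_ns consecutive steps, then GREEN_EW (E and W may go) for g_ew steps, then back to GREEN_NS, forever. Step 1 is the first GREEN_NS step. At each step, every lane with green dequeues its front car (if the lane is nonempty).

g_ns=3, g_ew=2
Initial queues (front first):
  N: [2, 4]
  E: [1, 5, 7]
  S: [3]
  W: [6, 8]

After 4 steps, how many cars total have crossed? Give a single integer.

Step 1 [NS]: N:car2-GO,E:wait,S:car3-GO,W:wait | queues: N=1 E=3 S=0 W=2
Step 2 [NS]: N:car4-GO,E:wait,S:empty,W:wait | queues: N=0 E=3 S=0 W=2
Step 3 [NS]: N:empty,E:wait,S:empty,W:wait | queues: N=0 E=3 S=0 W=2
Step 4 [EW]: N:wait,E:car1-GO,S:wait,W:car6-GO | queues: N=0 E=2 S=0 W=1
Cars crossed by step 4: 5

Answer: 5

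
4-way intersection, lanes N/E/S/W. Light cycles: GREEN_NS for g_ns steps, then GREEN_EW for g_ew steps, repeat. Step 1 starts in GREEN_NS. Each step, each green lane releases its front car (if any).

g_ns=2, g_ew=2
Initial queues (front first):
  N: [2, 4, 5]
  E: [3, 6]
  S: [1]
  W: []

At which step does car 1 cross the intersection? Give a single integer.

Step 1 [NS]: N:car2-GO,E:wait,S:car1-GO,W:wait | queues: N=2 E=2 S=0 W=0
Step 2 [NS]: N:car4-GO,E:wait,S:empty,W:wait | queues: N=1 E=2 S=0 W=0
Step 3 [EW]: N:wait,E:car3-GO,S:wait,W:empty | queues: N=1 E=1 S=0 W=0
Step 4 [EW]: N:wait,E:car6-GO,S:wait,W:empty | queues: N=1 E=0 S=0 W=0
Step 5 [NS]: N:car5-GO,E:wait,S:empty,W:wait | queues: N=0 E=0 S=0 W=0
Car 1 crosses at step 1

1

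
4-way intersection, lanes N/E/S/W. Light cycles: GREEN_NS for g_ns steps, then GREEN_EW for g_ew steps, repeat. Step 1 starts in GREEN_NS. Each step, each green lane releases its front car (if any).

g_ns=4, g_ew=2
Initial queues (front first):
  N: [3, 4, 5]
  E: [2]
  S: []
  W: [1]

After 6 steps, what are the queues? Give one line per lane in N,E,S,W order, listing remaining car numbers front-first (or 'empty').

Step 1 [NS]: N:car3-GO,E:wait,S:empty,W:wait | queues: N=2 E=1 S=0 W=1
Step 2 [NS]: N:car4-GO,E:wait,S:empty,W:wait | queues: N=1 E=1 S=0 W=1
Step 3 [NS]: N:car5-GO,E:wait,S:empty,W:wait | queues: N=0 E=1 S=0 W=1
Step 4 [NS]: N:empty,E:wait,S:empty,W:wait | queues: N=0 E=1 S=0 W=1
Step 5 [EW]: N:wait,E:car2-GO,S:wait,W:car1-GO | queues: N=0 E=0 S=0 W=0

N: empty
E: empty
S: empty
W: empty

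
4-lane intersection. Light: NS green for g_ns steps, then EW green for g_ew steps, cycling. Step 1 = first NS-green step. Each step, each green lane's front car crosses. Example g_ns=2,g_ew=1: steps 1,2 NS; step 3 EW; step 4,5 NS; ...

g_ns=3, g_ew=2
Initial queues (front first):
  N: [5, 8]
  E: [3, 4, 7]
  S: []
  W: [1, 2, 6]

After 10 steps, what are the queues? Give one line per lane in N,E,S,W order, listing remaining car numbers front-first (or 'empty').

Step 1 [NS]: N:car5-GO,E:wait,S:empty,W:wait | queues: N=1 E=3 S=0 W=3
Step 2 [NS]: N:car8-GO,E:wait,S:empty,W:wait | queues: N=0 E=3 S=0 W=3
Step 3 [NS]: N:empty,E:wait,S:empty,W:wait | queues: N=0 E=3 S=0 W=3
Step 4 [EW]: N:wait,E:car3-GO,S:wait,W:car1-GO | queues: N=0 E=2 S=0 W=2
Step 5 [EW]: N:wait,E:car4-GO,S:wait,W:car2-GO | queues: N=0 E=1 S=0 W=1
Step 6 [NS]: N:empty,E:wait,S:empty,W:wait | queues: N=0 E=1 S=0 W=1
Step 7 [NS]: N:empty,E:wait,S:empty,W:wait | queues: N=0 E=1 S=0 W=1
Step 8 [NS]: N:empty,E:wait,S:empty,W:wait | queues: N=0 E=1 S=0 W=1
Step 9 [EW]: N:wait,E:car7-GO,S:wait,W:car6-GO | queues: N=0 E=0 S=0 W=0

N: empty
E: empty
S: empty
W: empty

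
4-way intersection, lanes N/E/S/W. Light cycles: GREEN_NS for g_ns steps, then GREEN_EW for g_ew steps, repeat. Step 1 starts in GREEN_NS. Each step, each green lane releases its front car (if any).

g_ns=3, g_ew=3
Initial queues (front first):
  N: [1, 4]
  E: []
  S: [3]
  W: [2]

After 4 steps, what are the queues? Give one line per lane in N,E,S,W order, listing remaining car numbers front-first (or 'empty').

Step 1 [NS]: N:car1-GO,E:wait,S:car3-GO,W:wait | queues: N=1 E=0 S=0 W=1
Step 2 [NS]: N:car4-GO,E:wait,S:empty,W:wait | queues: N=0 E=0 S=0 W=1
Step 3 [NS]: N:empty,E:wait,S:empty,W:wait | queues: N=0 E=0 S=0 W=1
Step 4 [EW]: N:wait,E:empty,S:wait,W:car2-GO | queues: N=0 E=0 S=0 W=0

N: empty
E: empty
S: empty
W: empty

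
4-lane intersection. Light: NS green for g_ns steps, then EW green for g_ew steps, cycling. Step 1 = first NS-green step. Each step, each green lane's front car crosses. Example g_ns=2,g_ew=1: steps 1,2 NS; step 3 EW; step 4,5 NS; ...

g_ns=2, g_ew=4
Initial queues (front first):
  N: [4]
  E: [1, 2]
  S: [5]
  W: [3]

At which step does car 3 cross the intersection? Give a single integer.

Step 1 [NS]: N:car4-GO,E:wait,S:car5-GO,W:wait | queues: N=0 E=2 S=0 W=1
Step 2 [NS]: N:empty,E:wait,S:empty,W:wait | queues: N=0 E=2 S=0 W=1
Step 3 [EW]: N:wait,E:car1-GO,S:wait,W:car3-GO | queues: N=0 E=1 S=0 W=0
Step 4 [EW]: N:wait,E:car2-GO,S:wait,W:empty | queues: N=0 E=0 S=0 W=0
Car 3 crosses at step 3

3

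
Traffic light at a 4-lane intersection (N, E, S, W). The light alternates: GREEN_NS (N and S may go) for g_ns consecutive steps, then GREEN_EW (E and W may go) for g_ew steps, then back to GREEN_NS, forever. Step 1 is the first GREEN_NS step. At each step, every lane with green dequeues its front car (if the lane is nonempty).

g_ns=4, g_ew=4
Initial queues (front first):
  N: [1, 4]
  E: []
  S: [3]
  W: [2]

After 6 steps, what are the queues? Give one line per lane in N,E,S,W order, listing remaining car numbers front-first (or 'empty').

Step 1 [NS]: N:car1-GO,E:wait,S:car3-GO,W:wait | queues: N=1 E=0 S=0 W=1
Step 2 [NS]: N:car4-GO,E:wait,S:empty,W:wait | queues: N=0 E=0 S=0 W=1
Step 3 [NS]: N:empty,E:wait,S:empty,W:wait | queues: N=0 E=0 S=0 W=1
Step 4 [NS]: N:empty,E:wait,S:empty,W:wait | queues: N=0 E=0 S=0 W=1
Step 5 [EW]: N:wait,E:empty,S:wait,W:car2-GO | queues: N=0 E=0 S=0 W=0

N: empty
E: empty
S: empty
W: empty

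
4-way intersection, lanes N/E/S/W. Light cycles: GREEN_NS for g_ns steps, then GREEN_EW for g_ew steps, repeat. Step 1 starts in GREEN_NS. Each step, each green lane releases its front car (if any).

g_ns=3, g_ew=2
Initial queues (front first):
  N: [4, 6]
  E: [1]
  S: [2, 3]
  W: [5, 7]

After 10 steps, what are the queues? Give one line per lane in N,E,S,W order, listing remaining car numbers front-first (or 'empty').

Step 1 [NS]: N:car4-GO,E:wait,S:car2-GO,W:wait | queues: N=1 E=1 S=1 W=2
Step 2 [NS]: N:car6-GO,E:wait,S:car3-GO,W:wait | queues: N=0 E=1 S=0 W=2
Step 3 [NS]: N:empty,E:wait,S:empty,W:wait | queues: N=0 E=1 S=0 W=2
Step 4 [EW]: N:wait,E:car1-GO,S:wait,W:car5-GO | queues: N=0 E=0 S=0 W=1
Step 5 [EW]: N:wait,E:empty,S:wait,W:car7-GO | queues: N=0 E=0 S=0 W=0

N: empty
E: empty
S: empty
W: empty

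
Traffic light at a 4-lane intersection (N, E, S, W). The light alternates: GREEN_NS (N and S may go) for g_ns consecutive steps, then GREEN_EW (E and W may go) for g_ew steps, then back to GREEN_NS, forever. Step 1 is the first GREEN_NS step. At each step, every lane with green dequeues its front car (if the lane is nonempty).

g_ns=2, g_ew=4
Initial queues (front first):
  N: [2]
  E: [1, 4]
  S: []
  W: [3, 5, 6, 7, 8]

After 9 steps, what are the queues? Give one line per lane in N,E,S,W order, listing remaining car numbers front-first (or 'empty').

Step 1 [NS]: N:car2-GO,E:wait,S:empty,W:wait | queues: N=0 E=2 S=0 W=5
Step 2 [NS]: N:empty,E:wait,S:empty,W:wait | queues: N=0 E=2 S=0 W=5
Step 3 [EW]: N:wait,E:car1-GO,S:wait,W:car3-GO | queues: N=0 E=1 S=0 W=4
Step 4 [EW]: N:wait,E:car4-GO,S:wait,W:car5-GO | queues: N=0 E=0 S=0 W=3
Step 5 [EW]: N:wait,E:empty,S:wait,W:car6-GO | queues: N=0 E=0 S=0 W=2
Step 6 [EW]: N:wait,E:empty,S:wait,W:car7-GO | queues: N=0 E=0 S=0 W=1
Step 7 [NS]: N:empty,E:wait,S:empty,W:wait | queues: N=0 E=0 S=0 W=1
Step 8 [NS]: N:empty,E:wait,S:empty,W:wait | queues: N=0 E=0 S=0 W=1
Step 9 [EW]: N:wait,E:empty,S:wait,W:car8-GO | queues: N=0 E=0 S=0 W=0

N: empty
E: empty
S: empty
W: empty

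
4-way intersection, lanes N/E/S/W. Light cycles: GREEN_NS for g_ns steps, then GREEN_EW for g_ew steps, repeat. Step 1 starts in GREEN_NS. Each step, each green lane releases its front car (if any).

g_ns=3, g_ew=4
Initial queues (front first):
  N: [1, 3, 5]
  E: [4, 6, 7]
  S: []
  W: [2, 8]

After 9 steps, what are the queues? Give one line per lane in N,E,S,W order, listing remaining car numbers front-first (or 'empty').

Step 1 [NS]: N:car1-GO,E:wait,S:empty,W:wait | queues: N=2 E=3 S=0 W=2
Step 2 [NS]: N:car3-GO,E:wait,S:empty,W:wait | queues: N=1 E=3 S=0 W=2
Step 3 [NS]: N:car5-GO,E:wait,S:empty,W:wait | queues: N=0 E=3 S=0 W=2
Step 4 [EW]: N:wait,E:car4-GO,S:wait,W:car2-GO | queues: N=0 E=2 S=0 W=1
Step 5 [EW]: N:wait,E:car6-GO,S:wait,W:car8-GO | queues: N=0 E=1 S=0 W=0
Step 6 [EW]: N:wait,E:car7-GO,S:wait,W:empty | queues: N=0 E=0 S=0 W=0

N: empty
E: empty
S: empty
W: empty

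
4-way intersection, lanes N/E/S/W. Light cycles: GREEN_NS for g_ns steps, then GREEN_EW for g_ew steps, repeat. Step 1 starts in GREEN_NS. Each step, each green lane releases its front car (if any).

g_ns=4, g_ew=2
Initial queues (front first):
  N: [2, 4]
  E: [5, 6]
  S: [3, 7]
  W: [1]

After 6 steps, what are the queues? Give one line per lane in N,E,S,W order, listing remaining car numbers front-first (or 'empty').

Step 1 [NS]: N:car2-GO,E:wait,S:car3-GO,W:wait | queues: N=1 E=2 S=1 W=1
Step 2 [NS]: N:car4-GO,E:wait,S:car7-GO,W:wait | queues: N=0 E=2 S=0 W=1
Step 3 [NS]: N:empty,E:wait,S:empty,W:wait | queues: N=0 E=2 S=0 W=1
Step 4 [NS]: N:empty,E:wait,S:empty,W:wait | queues: N=0 E=2 S=0 W=1
Step 5 [EW]: N:wait,E:car5-GO,S:wait,W:car1-GO | queues: N=0 E=1 S=0 W=0
Step 6 [EW]: N:wait,E:car6-GO,S:wait,W:empty | queues: N=0 E=0 S=0 W=0

N: empty
E: empty
S: empty
W: empty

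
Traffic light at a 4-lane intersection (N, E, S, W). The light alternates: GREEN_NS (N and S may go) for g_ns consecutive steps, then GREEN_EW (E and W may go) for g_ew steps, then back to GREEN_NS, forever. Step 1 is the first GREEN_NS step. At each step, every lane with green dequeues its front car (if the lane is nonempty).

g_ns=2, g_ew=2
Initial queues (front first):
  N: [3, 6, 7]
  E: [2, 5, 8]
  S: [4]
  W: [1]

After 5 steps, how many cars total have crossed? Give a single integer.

Step 1 [NS]: N:car3-GO,E:wait,S:car4-GO,W:wait | queues: N=2 E=3 S=0 W=1
Step 2 [NS]: N:car6-GO,E:wait,S:empty,W:wait | queues: N=1 E=3 S=0 W=1
Step 3 [EW]: N:wait,E:car2-GO,S:wait,W:car1-GO | queues: N=1 E=2 S=0 W=0
Step 4 [EW]: N:wait,E:car5-GO,S:wait,W:empty | queues: N=1 E=1 S=0 W=0
Step 5 [NS]: N:car7-GO,E:wait,S:empty,W:wait | queues: N=0 E=1 S=0 W=0
Cars crossed by step 5: 7

Answer: 7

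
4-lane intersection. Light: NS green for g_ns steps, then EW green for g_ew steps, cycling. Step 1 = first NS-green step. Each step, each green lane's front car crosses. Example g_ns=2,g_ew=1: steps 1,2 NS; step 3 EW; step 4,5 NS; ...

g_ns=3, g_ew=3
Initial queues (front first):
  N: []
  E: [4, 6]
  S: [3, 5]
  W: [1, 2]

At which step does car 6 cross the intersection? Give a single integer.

Step 1 [NS]: N:empty,E:wait,S:car3-GO,W:wait | queues: N=0 E=2 S=1 W=2
Step 2 [NS]: N:empty,E:wait,S:car5-GO,W:wait | queues: N=0 E=2 S=0 W=2
Step 3 [NS]: N:empty,E:wait,S:empty,W:wait | queues: N=0 E=2 S=0 W=2
Step 4 [EW]: N:wait,E:car4-GO,S:wait,W:car1-GO | queues: N=0 E=1 S=0 W=1
Step 5 [EW]: N:wait,E:car6-GO,S:wait,W:car2-GO | queues: N=0 E=0 S=0 W=0
Car 6 crosses at step 5

5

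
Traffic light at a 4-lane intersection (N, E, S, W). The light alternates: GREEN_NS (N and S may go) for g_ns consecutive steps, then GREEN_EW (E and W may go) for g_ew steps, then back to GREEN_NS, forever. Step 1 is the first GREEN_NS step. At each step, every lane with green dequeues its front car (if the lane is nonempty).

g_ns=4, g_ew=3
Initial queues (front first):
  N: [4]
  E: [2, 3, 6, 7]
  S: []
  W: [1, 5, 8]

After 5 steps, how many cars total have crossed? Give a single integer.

Step 1 [NS]: N:car4-GO,E:wait,S:empty,W:wait | queues: N=0 E=4 S=0 W=3
Step 2 [NS]: N:empty,E:wait,S:empty,W:wait | queues: N=0 E=4 S=0 W=3
Step 3 [NS]: N:empty,E:wait,S:empty,W:wait | queues: N=0 E=4 S=0 W=3
Step 4 [NS]: N:empty,E:wait,S:empty,W:wait | queues: N=0 E=4 S=0 W=3
Step 5 [EW]: N:wait,E:car2-GO,S:wait,W:car1-GO | queues: N=0 E=3 S=0 W=2
Cars crossed by step 5: 3

Answer: 3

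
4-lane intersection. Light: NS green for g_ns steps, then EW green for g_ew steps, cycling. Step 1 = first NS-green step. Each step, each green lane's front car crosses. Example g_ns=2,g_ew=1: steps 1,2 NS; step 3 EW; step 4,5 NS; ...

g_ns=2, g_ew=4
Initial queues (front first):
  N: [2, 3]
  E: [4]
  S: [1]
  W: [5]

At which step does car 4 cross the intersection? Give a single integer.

Step 1 [NS]: N:car2-GO,E:wait,S:car1-GO,W:wait | queues: N=1 E=1 S=0 W=1
Step 2 [NS]: N:car3-GO,E:wait,S:empty,W:wait | queues: N=0 E=1 S=0 W=1
Step 3 [EW]: N:wait,E:car4-GO,S:wait,W:car5-GO | queues: N=0 E=0 S=0 W=0
Car 4 crosses at step 3

3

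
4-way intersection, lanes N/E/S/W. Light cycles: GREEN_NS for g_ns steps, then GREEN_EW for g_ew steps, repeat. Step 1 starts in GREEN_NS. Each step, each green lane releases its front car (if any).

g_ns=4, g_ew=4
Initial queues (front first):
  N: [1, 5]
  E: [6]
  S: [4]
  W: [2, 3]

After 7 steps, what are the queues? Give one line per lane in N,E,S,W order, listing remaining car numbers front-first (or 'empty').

Step 1 [NS]: N:car1-GO,E:wait,S:car4-GO,W:wait | queues: N=1 E=1 S=0 W=2
Step 2 [NS]: N:car5-GO,E:wait,S:empty,W:wait | queues: N=0 E=1 S=0 W=2
Step 3 [NS]: N:empty,E:wait,S:empty,W:wait | queues: N=0 E=1 S=0 W=2
Step 4 [NS]: N:empty,E:wait,S:empty,W:wait | queues: N=0 E=1 S=0 W=2
Step 5 [EW]: N:wait,E:car6-GO,S:wait,W:car2-GO | queues: N=0 E=0 S=0 W=1
Step 6 [EW]: N:wait,E:empty,S:wait,W:car3-GO | queues: N=0 E=0 S=0 W=0

N: empty
E: empty
S: empty
W: empty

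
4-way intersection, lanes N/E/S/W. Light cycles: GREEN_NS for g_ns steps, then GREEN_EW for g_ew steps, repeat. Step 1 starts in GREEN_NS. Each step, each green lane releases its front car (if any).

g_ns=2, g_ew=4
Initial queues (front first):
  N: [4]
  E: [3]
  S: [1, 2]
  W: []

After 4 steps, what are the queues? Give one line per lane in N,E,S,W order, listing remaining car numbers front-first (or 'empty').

Step 1 [NS]: N:car4-GO,E:wait,S:car1-GO,W:wait | queues: N=0 E=1 S=1 W=0
Step 2 [NS]: N:empty,E:wait,S:car2-GO,W:wait | queues: N=0 E=1 S=0 W=0
Step 3 [EW]: N:wait,E:car3-GO,S:wait,W:empty | queues: N=0 E=0 S=0 W=0

N: empty
E: empty
S: empty
W: empty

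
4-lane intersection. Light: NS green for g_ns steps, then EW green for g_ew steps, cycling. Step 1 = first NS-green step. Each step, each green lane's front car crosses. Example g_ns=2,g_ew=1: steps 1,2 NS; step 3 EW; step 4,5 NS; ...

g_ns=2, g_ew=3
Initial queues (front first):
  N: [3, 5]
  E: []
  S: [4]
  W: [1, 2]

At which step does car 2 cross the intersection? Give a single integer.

Step 1 [NS]: N:car3-GO,E:wait,S:car4-GO,W:wait | queues: N=1 E=0 S=0 W=2
Step 2 [NS]: N:car5-GO,E:wait,S:empty,W:wait | queues: N=0 E=0 S=0 W=2
Step 3 [EW]: N:wait,E:empty,S:wait,W:car1-GO | queues: N=0 E=0 S=0 W=1
Step 4 [EW]: N:wait,E:empty,S:wait,W:car2-GO | queues: N=0 E=0 S=0 W=0
Car 2 crosses at step 4

4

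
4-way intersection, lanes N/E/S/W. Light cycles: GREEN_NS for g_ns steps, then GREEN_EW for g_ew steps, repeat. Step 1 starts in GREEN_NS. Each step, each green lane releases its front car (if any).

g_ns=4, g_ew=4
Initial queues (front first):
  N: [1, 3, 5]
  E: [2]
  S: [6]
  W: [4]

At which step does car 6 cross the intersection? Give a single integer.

Step 1 [NS]: N:car1-GO,E:wait,S:car6-GO,W:wait | queues: N=2 E=1 S=0 W=1
Step 2 [NS]: N:car3-GO,E:wait,S:empty,W:wait | queues: N=1 E=1 S=0 W=1
Step 3 [NS]: N:car5-GO,E:wait,S:empty,W:wait | queues: N=0 E=1 S=0 W=1
Step 4 [NS]: N:empty,E:wait,S:empty,W:wait | queues: N=0 E=1 S=0 W=1
Step 5 [EW]: N:wait,E:car2-GO,S:wait,W:car4-GO | queues: N=0 E=0 S=0 W=0
Car 6 crosses at step 1

1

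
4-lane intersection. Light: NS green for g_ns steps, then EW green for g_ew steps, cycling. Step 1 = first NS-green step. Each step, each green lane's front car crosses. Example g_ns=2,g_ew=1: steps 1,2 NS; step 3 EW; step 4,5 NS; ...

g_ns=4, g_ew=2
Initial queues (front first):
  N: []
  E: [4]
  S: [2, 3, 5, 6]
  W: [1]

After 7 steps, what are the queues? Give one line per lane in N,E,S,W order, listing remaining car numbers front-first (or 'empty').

Step 1 [NS]: N:empty,E:wait,S:car2-GO,W:wait | queues: N=0 E=1 S=3 W=1
Step 2 [NS]: N:empty,E:wait,S:car3-GO,W:wait | queues: N=0 E=1 S=2 W=1
Step 3 [NS]: N:empty,E:wait,S:car5-GO,W:wait | queues: N=0 E=1 S=1 W=1
Step 4 [NS]: N:empty,E:wait,S:car6-GO,W:wait | queues: N=0 E=1 S=0 W=1
Step 5 [EW]: N:wait,E:car4-GO,S:wait,W:car1-GO | queues: N=0 E=0 S=0 W=0

N: empty
E: empty
S: empty
W: empty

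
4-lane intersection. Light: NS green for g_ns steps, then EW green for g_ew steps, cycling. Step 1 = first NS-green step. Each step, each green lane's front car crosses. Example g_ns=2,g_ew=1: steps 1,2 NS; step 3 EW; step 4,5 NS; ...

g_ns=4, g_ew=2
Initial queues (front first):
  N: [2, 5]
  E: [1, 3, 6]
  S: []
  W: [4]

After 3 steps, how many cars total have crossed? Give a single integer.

Step 1 [NS]: N:car2-GO,E:wait,S:empty,W:wait | queues: N=1 E=3 S=0 W=1
Step 2 [NS]: N:car5-GO,E:wait,S:empty,W:wait | queues: N=0 E=3 S=0 W=1
Step 3 [NS]: N:empty,E:wait,S:empty,W:wait | queues: N=0 E=3 S=0 W=1
Cars crossed by step 3: 2

Answer: 2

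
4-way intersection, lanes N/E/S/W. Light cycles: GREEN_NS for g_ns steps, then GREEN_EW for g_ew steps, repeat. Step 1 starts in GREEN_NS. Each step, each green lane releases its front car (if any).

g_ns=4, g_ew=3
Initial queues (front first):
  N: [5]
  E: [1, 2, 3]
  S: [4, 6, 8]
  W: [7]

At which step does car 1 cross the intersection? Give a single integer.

Step 1 [NS]: N:car5-GO,E:wait,S:car4-GO,W:wait | queues: N=0 E=3 S=2 W=1
Step 2 [NS]: N:empty,E:wait,S:car6-GO,W:wait | queues: N=0 E=3 S=1 W=1
Step 3 [NS]: N:empty,E:wait,S:car8-GO,W:wait | queues: N=0 E=3 S=0 W=1
Step 4 [NS]: N:empty,E:wait,S:empty,W:wait | queues: N=0 E=3 S=0 W=1
Step 5 [EW]: N:wait,E:car1-GO,S:wait,W:car7-GO | queues: N=0 E=2 S=0 W=0
Step 6 [EW]: N:wait,E:car2-GO,S:wait,W:empty | queues: N=0 E=1 S=0 W=0
Step 7 [EW]: N:wait,E:car3-GO,S:wait,W:empty | queues: N=0 E=0 S=0 W=0
Car 1 crosses at step 5

5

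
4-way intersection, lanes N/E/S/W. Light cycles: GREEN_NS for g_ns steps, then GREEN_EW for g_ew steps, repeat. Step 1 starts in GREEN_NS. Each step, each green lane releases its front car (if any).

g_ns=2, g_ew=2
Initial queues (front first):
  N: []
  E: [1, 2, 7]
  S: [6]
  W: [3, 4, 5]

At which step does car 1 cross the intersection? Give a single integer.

Step 1 [NS]: N:empty,E:wait,S:car6-GO,W:wait | queues: N=0 E=3 S=0 W=3
Step 2 [NS]: N:empty,E:wait,S:empty,W:wait | queues: N=0 E=3 S=0 W=3
Step 3 [EW]: N:wait,E:car1-GO,S:wait,W:car3-GO | queues: N=0 E=2 S=0 W=2
Step 4 [EW]: N:wait,E:car2-GO,S:wait,W:car4-GO | queues: N=0 E=1 S=0 W=1
Step 5 [NS]: N:empty,E:wait,S:empty,W:wait | queues: N=0 E=1 S=0 W=1
Step 6 [NS]: N:empty,E:wait,S:empty,W:wait | queues: N=0 E=1 S=0 W=1
Step 7 [EW]: N:wait,E:car7-GO,S:wait,W:car5-GO | queues: N=0 E=0 S=0 W=0
Car 1 crosses at step 3

3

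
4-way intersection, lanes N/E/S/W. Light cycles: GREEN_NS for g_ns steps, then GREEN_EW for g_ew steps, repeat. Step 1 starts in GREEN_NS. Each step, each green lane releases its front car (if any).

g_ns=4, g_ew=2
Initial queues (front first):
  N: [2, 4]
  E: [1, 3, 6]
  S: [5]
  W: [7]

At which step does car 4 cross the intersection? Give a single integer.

Step 1 [NS]: N:car2-GO,E:wait,S:car5-GO,W:wait | queues: N=1 E=3 S=0 W=1
Step 2 [NS]: N:car4-GO,E:wait,S:empty,W:wait | queues: N=0 E=3 S=0 W=1
Step 3 [NS]: N:empty,E:wait,S:empty,W:wait | queues: N=0 E=3 S=0 W=1
Step 4 [NS]: N:empty,E:wait,S:empty,W:wait | queues: N=0 E=3 S=0 W=1
Step 5 [EW]: N:wait,E:car1-GO,S:wait,W:car7-GO | queues: N=0 E=2 S=0 W=0
Step 6 [EW]: N:wait,E:car3-GO,S:wait,W:empty | queues: N=0 E=1 S=0 W=0
Step 7 [NS]: N:empty,E:wait,S:empty,W:wait | queues: N=0 E=1 S=0 W=0
Step 8 [NS]: N:empty,E:wait,S:empty,W:wait | queues: N=0 E=1 S=0 W=0
Step 9 [NS]: N:empty,E:wait,S:empty,W:wait | queues: N=0 E=1 S=0 W=0
Step 10 [NS]: N:empty,E:wait,S:empty,W:wait | queues: N=0 E=1 S=0 W=0
Step 11 [EW]: N:wait,E:car6-GO,S:wait,W:empty | queues: N=0 E=0 S=0 W=0
Car 4 crosses at step 2

2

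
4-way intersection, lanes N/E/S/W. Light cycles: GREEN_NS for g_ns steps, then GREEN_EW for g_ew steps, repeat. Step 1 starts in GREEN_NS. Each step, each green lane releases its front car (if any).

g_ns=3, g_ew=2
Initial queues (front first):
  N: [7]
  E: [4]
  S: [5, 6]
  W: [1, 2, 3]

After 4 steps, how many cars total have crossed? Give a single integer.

Answer: 5

Derivation:
Step 1 [NS]: N:car7-GO,E:wait,S:car5-GO,W:wait | queues: N=0 E=1 S=1 W=3
Step 2 [NS]: N:empty,E:wait,S:car6-GO,W:wait | queues: N=0 E=1 S=0 W=3
Step 3 [NS]: N:empty,E:wait,S:empty,W:wait | queues: N=0 E=1 S=0 W=3
Step 4 [EW]: N:wait,E:car4-GO,S:wait,W:car1-GO | queues: N=0 E=0 S=0 W=2
Cars crossed by step 4: 5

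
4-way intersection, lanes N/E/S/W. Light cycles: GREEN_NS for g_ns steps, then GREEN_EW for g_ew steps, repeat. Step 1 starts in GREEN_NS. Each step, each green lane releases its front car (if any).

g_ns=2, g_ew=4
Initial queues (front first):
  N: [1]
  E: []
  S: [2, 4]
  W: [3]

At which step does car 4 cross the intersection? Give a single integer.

Step 1 [NS]: N:car1-GO,E:wait,S:car2-GO,W:wait | queues: N=0 E=0 S=1 W=1
Step 2 [NS]: N:empty,E:wait,S:car4-GO,W:wait | queues: N=0 E=0 S=0 W=1
Step 3 [EW]: N:wait,E:empty,S:wait,W:car3-GO | queues: N=0 E=0 S=0 W=0
Car 4 crosses at step 2

2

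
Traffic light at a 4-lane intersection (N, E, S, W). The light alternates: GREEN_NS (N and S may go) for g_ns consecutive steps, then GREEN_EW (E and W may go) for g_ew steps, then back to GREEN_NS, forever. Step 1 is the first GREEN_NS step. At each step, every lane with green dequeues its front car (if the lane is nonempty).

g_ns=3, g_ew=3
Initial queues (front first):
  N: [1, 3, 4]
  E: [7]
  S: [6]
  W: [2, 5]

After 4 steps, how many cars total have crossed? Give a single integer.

Answer: 6

Derivation:
Step 1 [NS]: N:car1-GO,E:wait,S:car6-GO,W:wait | queues: N=2 E=1 S=0 W=2
Step 2 [NS]: N:car3-GO,E:wait,S:empty,W:wait | queues: N=1 E=1 S=0 W=2
Step 3 [NS]: N:car4-GO,E:wait,S:empty,W:wait | queues: N=0 E=1 S=0 W=2
Step 4 [EW]: N:wait,E:car7-GO,S:wait,W:car2-GO | queues: N=0 E=0 S=0 W=1
Cars crossed by step 4: 6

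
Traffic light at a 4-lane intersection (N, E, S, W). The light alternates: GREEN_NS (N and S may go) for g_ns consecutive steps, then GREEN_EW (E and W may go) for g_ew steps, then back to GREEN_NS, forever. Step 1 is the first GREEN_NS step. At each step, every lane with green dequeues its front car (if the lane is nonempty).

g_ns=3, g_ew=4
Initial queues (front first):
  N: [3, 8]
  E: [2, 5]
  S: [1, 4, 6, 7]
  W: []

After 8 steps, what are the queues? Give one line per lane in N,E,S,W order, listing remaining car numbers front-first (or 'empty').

Step 1 [NS]: N:car3-GO,E:wait,S:car1-GO,W:wait | queues: N=1 E=2 S=3 W=0
Step 2 [NS]: N:car8-GO,E:wait,S:car4-GO,W:wait | queues: N=0 E=2 S=2 W=0
Step 3 [NS]: N:empty,E:wait,S:car6-GO,W:wait | queues: N=0 E=2 S=1 W=0
Step 4 [EW]: N:wait,E:car2-GO,S:wait,W:empty | queues: N=0 E=1 S=1 W=0
Step 5 [EW]: N:wait,E:car5-GO,S:wait,W:empty | queues: N=0 E=0 S=1 W=0
Step 6 [EW]: N:wait,E:empty,S:wait,W:empty | queues: N=0 E=0 S=1 W=0
Step 7 [EW]: N:wait,E:empty,S:wait,W:empty | queues: N=0 E=0 S=1 W=0
Step 8 [NS]: N:empty,E:wait,S:car7-GO,W:wait | queues: N=0 E=0 S=0 W=0

N: empty
E: empty
S: empty
W: empty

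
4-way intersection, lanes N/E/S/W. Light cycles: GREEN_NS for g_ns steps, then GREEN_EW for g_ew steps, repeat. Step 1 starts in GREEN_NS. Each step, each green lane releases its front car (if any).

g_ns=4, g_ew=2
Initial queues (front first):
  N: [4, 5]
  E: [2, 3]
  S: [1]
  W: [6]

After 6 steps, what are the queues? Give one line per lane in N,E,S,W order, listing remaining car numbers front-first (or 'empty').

Step 1 [NS]: N:car4-GO,E:wait,S:car1-GO,W:wait | queues: N=1 E=2 S=0 W=1
Step 2 [NS]: N:car5-GO,E:wait,S:empty,W:wait | queues: N=0 E=2 S=0 W=1
Step 3 [NS]: N:empty,E:wait,S:empty,W:wait | queues: N=0 E=2 S=0 W=1
Step 4 [NS]: N:empty,E:wait,S:empty,W:wait | queues: N=0 E=2 S=0 W=1
Step 5 [EW]: N:wait,E:car2-GO,S:wait,W:car6-GO | queues: N=0 E=1 S=0 W=0
Step 6 [EW]: N:wait,E:car3-GO,S:wait,W:empty | queues: N=0 E=0 S=0 W=0

N: empty
E: empty
S: empty
W: empty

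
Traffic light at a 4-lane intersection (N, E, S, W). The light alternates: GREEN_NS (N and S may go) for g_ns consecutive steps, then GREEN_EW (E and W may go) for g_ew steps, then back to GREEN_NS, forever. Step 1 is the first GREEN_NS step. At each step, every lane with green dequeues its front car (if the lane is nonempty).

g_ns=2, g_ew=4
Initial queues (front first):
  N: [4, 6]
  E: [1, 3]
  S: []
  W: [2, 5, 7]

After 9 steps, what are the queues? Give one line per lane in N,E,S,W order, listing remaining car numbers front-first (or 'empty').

Step 1 [NS]: N:car4-GO,E:wait,S:empty,W:wait | queues: N=1 E=2 S=0 W=3
Step 2 [NS]: N:car6-GO,E:wait,S:empty,W:wait | queues: N=0 E=2 S=0 W=3
Step 3 [EW]: N:wait,E:car1-GO,S:wait,W:car2-GO | queues: N=0 E=1 S=0 W=2
Step 4 [EW]: N:wait,E:car3-GO,S:wait,W:car5-GO | queues: N=0 E=0 S=0 W=1
Step 5 [EW]: N:wait,E:empty,S:wait,W:car7-GO | queues: N=0 E=0 S=0 W=0

N: empty
E: empty
S: empty
W: empty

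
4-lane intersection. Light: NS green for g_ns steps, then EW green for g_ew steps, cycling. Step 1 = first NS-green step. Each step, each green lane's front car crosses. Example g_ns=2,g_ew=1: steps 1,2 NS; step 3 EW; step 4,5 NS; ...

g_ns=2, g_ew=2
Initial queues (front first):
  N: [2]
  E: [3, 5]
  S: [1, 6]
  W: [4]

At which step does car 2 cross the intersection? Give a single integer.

Step 1 [NS]: N:car2-GO,E:wait,S:car1-GO,W:wait | queues: N=0 E=2 S=1 W=1
Step 2 [NS]: N:empty,E:wait,S:car6-GO,W:wait | queues: N=0 E=2 S=0 W=1
Step 3 [EW]: N:wait,E:car3-GO,S:wait,W:car4-GO | queues: N=0 E=1 S=0 W=0
Step 4 [EW]: N:wait,E:car5-GO,S:wait,W:empty | queues: N=0 E=0 S=0 W=0
Car 2 crosses at step 1

1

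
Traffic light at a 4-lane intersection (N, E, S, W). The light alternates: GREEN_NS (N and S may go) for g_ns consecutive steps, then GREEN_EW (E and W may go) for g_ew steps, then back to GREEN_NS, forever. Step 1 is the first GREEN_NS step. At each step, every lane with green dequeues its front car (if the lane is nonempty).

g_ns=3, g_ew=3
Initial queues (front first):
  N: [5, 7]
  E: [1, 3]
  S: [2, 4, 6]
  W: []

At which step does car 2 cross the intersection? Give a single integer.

Step 1 [NS]: N:car5-GO,E:wait,S:car2-GO,W:wait | queues: N=1 E=2 S=2 W=0
Step 2 [NS]: N:car7-GO,E:wait,S:car4-GO,W:wait | queues: N=0 E=2 S=1 W=0
Step 3 [NS]: N:empty,E:wait,S:car6-GO,W:wait | queues: N=0 E=2 S=0 W=0
Step 4 [EW]: N:wait,E:car1-GO,S:wait,W:empty | queues: N=0 E=1 S=0 W=0
Step 5 [EW]: N:wait,E:car3-GO,S:wait,W:empty | queues: N=0 E=0 S=0 W=0
Car 2 crosses at step 1

1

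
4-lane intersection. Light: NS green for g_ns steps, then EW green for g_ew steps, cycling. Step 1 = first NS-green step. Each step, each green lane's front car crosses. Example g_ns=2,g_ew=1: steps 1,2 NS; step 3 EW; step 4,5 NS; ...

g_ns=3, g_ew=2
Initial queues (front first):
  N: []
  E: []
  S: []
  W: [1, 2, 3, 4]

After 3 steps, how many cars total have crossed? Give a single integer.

Step 1 [NS]: N:empty,E:wait,S:empty,W:wait | queues: N=0 E=0 S=0 W=4
Step 2 [NS]: N:empty,E:wait,S:empty,W:wait | queues: N=0 E=0 S=0 W=4
Step 3 [NS]: N:empty,E:wait,S:empty,W:wait | queues: N=0 E=0 S=0 W=4
Cars crossed by step 3: 0

Answer: 0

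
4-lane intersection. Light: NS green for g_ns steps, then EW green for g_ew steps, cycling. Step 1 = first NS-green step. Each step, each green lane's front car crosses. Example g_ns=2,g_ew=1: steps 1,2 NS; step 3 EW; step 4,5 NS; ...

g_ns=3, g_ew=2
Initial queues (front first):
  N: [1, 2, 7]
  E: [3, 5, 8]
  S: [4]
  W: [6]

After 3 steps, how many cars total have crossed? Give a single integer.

Step 1 [NS]: N:car1-GO,E:wait,S:car4-GO,W:wait | queues: N=2 E=3 S=0 W=1
Step 2 [NS]: N:car2-GO,E:wait,S:empty,W:wait | queues: N=1 E=3 S=0 W=1
Step 3 [NS]: N:car7-GO,E:wait,S:empty,W:wait | queues: N=0 E=3 S=0 W=1
Cars crossed by step 3: 4

Answer: 4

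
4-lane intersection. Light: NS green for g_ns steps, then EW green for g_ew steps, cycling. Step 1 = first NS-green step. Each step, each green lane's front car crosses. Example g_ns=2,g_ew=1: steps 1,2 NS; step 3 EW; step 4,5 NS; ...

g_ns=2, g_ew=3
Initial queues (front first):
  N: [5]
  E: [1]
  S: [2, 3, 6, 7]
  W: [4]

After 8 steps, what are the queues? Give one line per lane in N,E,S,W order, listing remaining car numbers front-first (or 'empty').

Step 1 [NS]: N:car5-GO,E:wait,S:car2-GO,W:wait | queues: N=0 E=1 S=3 W=1
Step 2 [NS]: N:empty,E:wait,S:car3-GO,W:wait | queues: N=0 E=1 S=2 W=1
Step 3 [EW]: N:wait,E:car1-GO,S:wait,W:car4-GO | queues: N=0 E=0 S=2 W=0
Step 4 [EW]: N:wait,E:empty,S:wait,W:empty | queues: N=0 E=0 S=2 W=0
Step 5 [EW]: N:wait,E:empty,S:wait,W:empty | queues: N=0 E=0 S=2 W=0
Step 6 [NS]: N:empty,E:wait,S:car6-GO,W:wait | queues: N=0 E=0 S=1 W=0
Step 7 [NS]: N:empty,E:wait,S:car7-GO,W:wait | queues: N=0 E=0 S=0 W=0

N: empty
E: empty
S: empty
W: empty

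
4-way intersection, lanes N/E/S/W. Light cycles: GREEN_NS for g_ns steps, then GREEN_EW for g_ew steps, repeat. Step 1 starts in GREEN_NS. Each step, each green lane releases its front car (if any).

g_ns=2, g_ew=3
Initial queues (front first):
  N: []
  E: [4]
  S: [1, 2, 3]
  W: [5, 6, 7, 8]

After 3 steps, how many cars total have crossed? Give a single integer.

Step 1 [NS]: N:empty,E:wait,S:car1-GO,W:wait | queues: N=0 E=1 S=2 W=4
Step 2 [NS]: N:empty,E:wait,S:car2-GO,W:wait | queues: N=0 E=1 S=1 W=4
Step 3 [EW]: N:wait,E:car4-GO,S:wait,W:car5-GO | queues: N=0 E=0 S=1 W=3
Cars crossed by step 3: 4

Answer: 4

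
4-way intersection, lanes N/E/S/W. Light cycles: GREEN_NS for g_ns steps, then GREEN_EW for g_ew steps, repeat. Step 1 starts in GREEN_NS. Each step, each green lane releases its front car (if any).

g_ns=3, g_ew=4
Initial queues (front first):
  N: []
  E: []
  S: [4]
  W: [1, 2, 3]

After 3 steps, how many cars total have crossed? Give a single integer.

Step 1 [NS]: N:empty,E:wait,S:car4-GO,W:wait | queues: N=0 E=0 S=0 W=3
Step 2 [NS]: N:empty,E:wait,S:empty,W:wait | queues: N=0 E=0 S=0 W=3
Step 3 [NS]: N:empty,E:wait,S:empty,W:wait | queues: N=0 E=0 S=0 W=3
Cars crossed by step 3: 1

Answer: 1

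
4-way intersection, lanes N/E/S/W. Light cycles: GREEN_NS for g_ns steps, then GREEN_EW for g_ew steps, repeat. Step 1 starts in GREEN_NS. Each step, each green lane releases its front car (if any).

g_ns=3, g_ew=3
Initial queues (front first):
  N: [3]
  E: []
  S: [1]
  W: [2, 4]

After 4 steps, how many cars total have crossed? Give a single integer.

Step 1 [NS]: N:car3-GO,E:wait,S:car1-GO,W:wait | queues: N=0 E=0 S=0 W=2
Step 2 [NS]: N:empty,E:wait,S:empty,W:wait | queues: N=0 E=0 S=0 W=2
Step 3 [NS]: N:empty,E:wait,S:empty,W:wait | queues: N=0 E=0 S=0 W=2
Step 4 [EW]: N:wait,E:empty,S:wait,W:car2-GO | queues: N=0 E=0 S=0 W=1
Cars crossed by step 4: 3

Answer: 3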